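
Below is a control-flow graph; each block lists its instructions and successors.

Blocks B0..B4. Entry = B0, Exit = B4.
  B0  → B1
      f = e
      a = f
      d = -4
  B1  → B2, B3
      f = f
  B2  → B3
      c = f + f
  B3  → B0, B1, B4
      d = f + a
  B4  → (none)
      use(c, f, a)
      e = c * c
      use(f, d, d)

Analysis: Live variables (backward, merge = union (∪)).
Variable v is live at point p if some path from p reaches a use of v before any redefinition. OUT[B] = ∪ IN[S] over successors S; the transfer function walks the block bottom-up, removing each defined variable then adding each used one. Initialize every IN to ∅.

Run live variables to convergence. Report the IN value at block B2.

Answer: {a, e, f}

Trace:
Converged values:
  B0: | IN={c, e} | OUT={a, c, e, f}
  B1: | IN={a, c, e, f} | OUT={a, c, e, f}
  B2: | IN={a, e, f} | OUT={a, c, e, f}
  B3: | IN={a, c, e, f} | OUT={a, c, d, e, f}
  B4: | IN={a, c, d, f} | OUT={}

Merge at B2: OUT[B2] = IN[B3] = {a, c, e, f}
Applying B2's transfer function to that OUT value gives IN[B2] (row B2 above).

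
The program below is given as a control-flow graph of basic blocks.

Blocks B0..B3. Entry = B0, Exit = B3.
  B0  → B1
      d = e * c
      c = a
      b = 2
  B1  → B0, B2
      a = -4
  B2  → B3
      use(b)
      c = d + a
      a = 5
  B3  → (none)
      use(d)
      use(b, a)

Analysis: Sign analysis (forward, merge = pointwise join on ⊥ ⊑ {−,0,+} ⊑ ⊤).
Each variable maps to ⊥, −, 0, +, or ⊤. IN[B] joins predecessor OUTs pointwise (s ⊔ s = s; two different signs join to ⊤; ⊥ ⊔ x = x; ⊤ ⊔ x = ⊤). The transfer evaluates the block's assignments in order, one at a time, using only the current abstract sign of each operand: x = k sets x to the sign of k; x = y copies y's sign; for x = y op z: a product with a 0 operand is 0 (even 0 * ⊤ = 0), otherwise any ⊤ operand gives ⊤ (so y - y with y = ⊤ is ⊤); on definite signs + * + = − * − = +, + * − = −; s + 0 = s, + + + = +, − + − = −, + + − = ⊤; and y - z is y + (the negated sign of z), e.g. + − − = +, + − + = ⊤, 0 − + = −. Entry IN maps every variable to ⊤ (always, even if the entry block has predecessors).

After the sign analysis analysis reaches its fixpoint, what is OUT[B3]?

Converged values:
  B0:   IN=(all ⊤)   OUT={b:+; rest ⊤}
  B1:   IN={b:+; rest ⊤}   OUT={a:-, b:+; rest ⊤}
  B2:   IN={a:-, b:+; rest ⊤}   OUT={a:+, b:+; rest ⊤}
  B3:   IN={a:+, b:+; rest ⊤}   OUT={a:+, b:+; rest ⊤}

Merge at B3: IN[B3] = OUT[B2] = {a: +, b: +, c: ⊤, d: ⊤, e: ⊤, f: ⊤}
Applying B3's transfer function to that IN value gives OUT[B3] (row B3 above).

Answer: {a: +, b: +, c: ⊤, d: ⊤, e: ⊤, f: ⊤}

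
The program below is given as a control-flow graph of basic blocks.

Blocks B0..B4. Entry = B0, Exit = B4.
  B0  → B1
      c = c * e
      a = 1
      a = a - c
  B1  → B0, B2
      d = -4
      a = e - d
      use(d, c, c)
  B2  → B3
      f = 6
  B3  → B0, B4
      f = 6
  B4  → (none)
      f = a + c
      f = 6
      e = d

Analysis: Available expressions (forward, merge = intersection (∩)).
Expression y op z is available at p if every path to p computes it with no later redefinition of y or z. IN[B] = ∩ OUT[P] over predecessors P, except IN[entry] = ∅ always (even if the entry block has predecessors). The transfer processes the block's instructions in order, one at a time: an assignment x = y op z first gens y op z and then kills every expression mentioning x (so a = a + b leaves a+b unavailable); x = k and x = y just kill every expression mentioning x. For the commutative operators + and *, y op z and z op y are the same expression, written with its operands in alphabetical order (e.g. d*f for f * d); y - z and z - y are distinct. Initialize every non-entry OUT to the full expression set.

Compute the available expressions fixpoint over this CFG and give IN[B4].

Answer: {e-d}

Working:
Per-block solution:
  B0: | IN={} | OUT={}
  B1: | IN={} | OUT={e-d}
  B2: | IN={e-d} | OUT={e-d}
  B3: | IN={e-d} | OUT={e-d}
  B4: | IN={e-d} | OUT={a+c}

Merge at B4: IN[B4] = OUT[B3] = {e-d}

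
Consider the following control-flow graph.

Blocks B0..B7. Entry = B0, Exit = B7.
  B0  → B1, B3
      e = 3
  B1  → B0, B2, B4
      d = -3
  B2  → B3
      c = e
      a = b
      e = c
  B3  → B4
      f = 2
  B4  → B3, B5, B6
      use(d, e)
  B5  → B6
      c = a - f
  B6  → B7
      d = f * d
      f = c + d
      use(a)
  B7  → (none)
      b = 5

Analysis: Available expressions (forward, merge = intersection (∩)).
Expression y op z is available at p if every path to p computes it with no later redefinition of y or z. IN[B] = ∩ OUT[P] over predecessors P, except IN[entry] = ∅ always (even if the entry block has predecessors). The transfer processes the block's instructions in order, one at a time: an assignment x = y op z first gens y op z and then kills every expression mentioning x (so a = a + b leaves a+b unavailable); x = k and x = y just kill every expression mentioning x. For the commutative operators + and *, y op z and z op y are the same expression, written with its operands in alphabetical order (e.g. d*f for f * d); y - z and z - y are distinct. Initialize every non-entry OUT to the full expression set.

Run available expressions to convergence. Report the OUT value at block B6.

Answer: {c+d}

Trace:
Converged values:
  B0:   IN={}   OUT={}
  B1:   IN={}   OUT={}
  B2:   IN={}   OUT={}
  B3:   IN={}   OUT={}
  B4:   IN={}   OUT={}
  B5:   IN={}   OUT={a-f}
  B6:   IN={}   OUT={c+d}
  B7:   IN={c+d}   OUT={c+d}

Merge at B6: IN[B6] = OUT[B4] ∩ OUT[B5] = {}
Applying B6's transfer function to that IN value gives OUT[B6] (row B6 above).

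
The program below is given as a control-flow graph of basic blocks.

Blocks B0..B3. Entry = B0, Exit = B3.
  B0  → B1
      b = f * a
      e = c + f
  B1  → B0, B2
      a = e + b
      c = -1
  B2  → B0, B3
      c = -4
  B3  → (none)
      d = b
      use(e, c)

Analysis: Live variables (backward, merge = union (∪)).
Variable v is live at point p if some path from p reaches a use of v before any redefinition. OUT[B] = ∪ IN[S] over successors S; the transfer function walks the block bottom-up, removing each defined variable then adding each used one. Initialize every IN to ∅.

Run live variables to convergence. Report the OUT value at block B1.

Answer: {a, b, c, e, f}

Trace:
Converged values:
  B0:   IN={a, c, f}   OUT={b, e, f}
  B1:   IN={b, e, f}   OUT={a, b, c, e, f}
  B2:   IN={a, b, e, f}   OUT={a, b, c, e, f}
  B3:   IN={b, c, e}   OUT={}

Merge at B1: OUT[B1] = IN[B0] ⊔ IN[B2] = {a, b, c, e, f}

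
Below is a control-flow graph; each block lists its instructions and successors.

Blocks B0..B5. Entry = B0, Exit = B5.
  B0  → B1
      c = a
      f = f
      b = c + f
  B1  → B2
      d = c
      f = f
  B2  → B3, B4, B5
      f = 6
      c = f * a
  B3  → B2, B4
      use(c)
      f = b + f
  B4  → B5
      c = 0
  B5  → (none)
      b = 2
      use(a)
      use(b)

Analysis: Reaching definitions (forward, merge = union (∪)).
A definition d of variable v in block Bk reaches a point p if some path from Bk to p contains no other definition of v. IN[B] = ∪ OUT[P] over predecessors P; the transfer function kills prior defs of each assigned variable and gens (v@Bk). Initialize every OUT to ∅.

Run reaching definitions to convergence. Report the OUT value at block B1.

Answer: {b@B0, c@B0, d@B1, f@B1}

Working:
Per-block solution:
  B0:  IN={}  OUT={b@B0, c@B0, f@B0}
  B1:  IN={b@B0, c@B0, f@B0}  OUT={b@B0, c@B0, d@B1, f@B1}
  B2:  IN={b@B0, c@B0, c@B2, d@B1, f@B1, f@B3}  OUT={b@B0, c@B2, d@B1, f@B2}
  B3:  IN={b@B0, c@B2, d@B1, f@B2}  OUT={b@B0, c@B2, d@B1, f@B3}
  B4:  IN={b@B0, c@B2, d@B1, f@B2, f@B3}  OUT={b@B0, c@B4, d@B1, f@B2, f@B3}
  B5:  IN={b@B0, c@B2, c@B4, d@B1, f@B2, f@B3}  OUT={b@B5, c@B2, c@B4, d@B1, f@B2, f@B3}

Merge at B1: IN[B1] = OUT[B0] = {b@B0, c@B0, f@B0}
Applying B1's transfer function to that IN value gives OUT[B1] (row B1 above).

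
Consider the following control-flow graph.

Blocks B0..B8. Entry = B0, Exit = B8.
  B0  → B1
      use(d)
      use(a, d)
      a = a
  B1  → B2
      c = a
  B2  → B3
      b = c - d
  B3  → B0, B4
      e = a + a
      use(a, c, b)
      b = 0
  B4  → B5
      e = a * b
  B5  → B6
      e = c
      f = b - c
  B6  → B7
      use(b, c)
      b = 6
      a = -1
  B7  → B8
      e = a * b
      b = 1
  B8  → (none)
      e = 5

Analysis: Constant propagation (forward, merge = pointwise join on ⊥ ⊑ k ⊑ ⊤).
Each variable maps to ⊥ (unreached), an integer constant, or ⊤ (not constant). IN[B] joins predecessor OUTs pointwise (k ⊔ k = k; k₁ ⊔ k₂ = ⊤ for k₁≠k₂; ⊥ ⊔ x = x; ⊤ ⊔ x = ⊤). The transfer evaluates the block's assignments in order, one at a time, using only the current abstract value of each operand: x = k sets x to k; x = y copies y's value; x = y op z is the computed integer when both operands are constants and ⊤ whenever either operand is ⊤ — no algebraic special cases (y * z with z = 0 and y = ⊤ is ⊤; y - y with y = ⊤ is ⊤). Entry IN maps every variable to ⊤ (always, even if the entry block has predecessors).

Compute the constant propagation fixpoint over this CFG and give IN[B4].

Answer: {a: ⊤, b: 0, c: ⊤, d: ⊤, e: ⊤, f: ⊤}

Derivation:
Per-block solution:
  B0: | IN=(all ⊤) | OUT=(all ⊤)
  B1: | IN=(all ⊤) | OUT=(all ⊤)
  B2: | IN=(all ⊤) | OUT=(all ⊤)
  B3: | IN=(all ⊤) | OUT={b:0; rest ⊤}
  B4: | IN={b:0; rest ⊤} | OUT={b:0; rest ⊤}
  B5: | IN={b:0; rest ⊤} | OUT={b:0; rest ⊤}
  B6: | IN={b:0; rest ⊤} | OUT={a:-1, b:6; rest ⊤}
  B7: | IN={a:-1, b:6; rest ⊤} | OUT={a:-1, b:1, e:-6; rest ⊤}
  B8: | IN={a:-1, b:1, e:-6; rest ⊤} | OUT={a:-1, b:1, e:5; rest ⊤}

Merge at B4: IN[B4] = OUT[B3] = {a: ⊤, b: 0, c: ⊤, d: ⊤, e: ⊤, f: ⊤}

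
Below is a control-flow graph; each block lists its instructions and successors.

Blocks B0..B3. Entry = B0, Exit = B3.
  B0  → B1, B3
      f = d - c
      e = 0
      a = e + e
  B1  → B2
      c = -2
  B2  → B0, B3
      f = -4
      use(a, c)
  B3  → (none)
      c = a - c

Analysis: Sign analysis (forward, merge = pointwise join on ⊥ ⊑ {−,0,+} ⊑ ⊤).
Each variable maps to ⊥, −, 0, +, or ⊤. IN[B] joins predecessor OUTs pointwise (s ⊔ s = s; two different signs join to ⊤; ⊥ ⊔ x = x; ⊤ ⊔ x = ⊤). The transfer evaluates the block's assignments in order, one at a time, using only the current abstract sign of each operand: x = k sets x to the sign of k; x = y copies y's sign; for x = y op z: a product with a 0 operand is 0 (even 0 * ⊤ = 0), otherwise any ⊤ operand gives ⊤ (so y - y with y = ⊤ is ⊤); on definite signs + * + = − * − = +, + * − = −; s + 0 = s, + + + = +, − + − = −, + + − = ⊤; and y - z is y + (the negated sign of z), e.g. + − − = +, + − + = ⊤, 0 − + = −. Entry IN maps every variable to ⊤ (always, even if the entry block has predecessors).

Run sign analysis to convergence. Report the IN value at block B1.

Per-block solution:
  B0: | IN=(all ⊤) | OUT={a:0, e:0; rest ⊤}
  B1: | IN={a:0, e:0; rest ⊤} | OUT={a:0, c:-, e:0; rest ⊤}
  B2: | IN={a:0, c:-, e:0; rest ⊤} | OUT={a:0, c:-, e:0, f:-; rest ⊤}
  B3: | IN={a:0, e:0; rest ⊤} | OUT={a:0, e:0; rest ⊤}

Merge at B1: IN[B1] = OUT[B0] = {a: 0, b: ⊤, c: ⊤, d: ⊤, e: 0, f: ⊤}

Answer: {a: 0, b: ⊤, c: ⊤, d: ⊤, e: 0, f: ⊤}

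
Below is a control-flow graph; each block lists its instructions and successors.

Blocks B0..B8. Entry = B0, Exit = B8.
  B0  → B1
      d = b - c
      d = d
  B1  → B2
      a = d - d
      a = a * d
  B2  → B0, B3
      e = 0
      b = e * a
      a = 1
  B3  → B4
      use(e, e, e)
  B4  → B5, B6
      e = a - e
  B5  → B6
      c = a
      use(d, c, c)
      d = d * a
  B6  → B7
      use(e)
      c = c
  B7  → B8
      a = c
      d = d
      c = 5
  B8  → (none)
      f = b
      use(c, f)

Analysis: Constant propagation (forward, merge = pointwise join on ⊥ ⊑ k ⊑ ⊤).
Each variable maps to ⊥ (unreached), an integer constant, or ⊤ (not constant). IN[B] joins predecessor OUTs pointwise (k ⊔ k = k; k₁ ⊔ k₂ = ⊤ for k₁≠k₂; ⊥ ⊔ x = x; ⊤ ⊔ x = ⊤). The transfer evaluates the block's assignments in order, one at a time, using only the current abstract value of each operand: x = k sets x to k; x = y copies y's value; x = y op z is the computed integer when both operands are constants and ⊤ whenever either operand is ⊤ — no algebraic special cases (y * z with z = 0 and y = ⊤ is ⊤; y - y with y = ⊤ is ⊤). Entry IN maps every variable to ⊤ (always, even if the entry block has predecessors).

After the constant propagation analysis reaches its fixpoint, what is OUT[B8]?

Answer: {a: ⊤, b: ⊤, c: 5, d: ⊤, e: 1, f: ⊤}

Working:
Fixpoint table:
  B0: | IN=(all ⊤) | OUT=(all ⊤)
  B1: | IN=(all ⊤) | OUT=(all ⊤)
  B2: | IN=(all ⊤) | OUT={a:1, e:0; rest ⊤}
  B3: | IN={a:1, e:0; rest ⊤} | OUT={a:1, e:0; rest ⊤}
  B4: | IN={a:1, e:0; rest ⊤} | OUT={a:1, e:1; rest ⊤}
  B5: | IN={a:1, e:1; rest ⊤} | OUT={a:1, c:1, e:1; rest ⊤}
  B6: | IN={a:1, e:1; rest ⊤} | OUT={a:1, e:1; rest ⊤}
  B7: | IN={a:1, e:1; rest ⊤} | OUT={c:5, e:1; rest ⊤}
  B8: | IN={c:5, e:1; rest ⊤} | OUT={c:5, e:1; rest ⊤}

Merge at B8: IN[B8] = OUT[B7] = {a: ⊤, b: ⊤, c: 5, d: ⊤, e: 1, f: ⊤}
Applying B8's transfer function to that IN value gives OUT[B8] (row B8 above).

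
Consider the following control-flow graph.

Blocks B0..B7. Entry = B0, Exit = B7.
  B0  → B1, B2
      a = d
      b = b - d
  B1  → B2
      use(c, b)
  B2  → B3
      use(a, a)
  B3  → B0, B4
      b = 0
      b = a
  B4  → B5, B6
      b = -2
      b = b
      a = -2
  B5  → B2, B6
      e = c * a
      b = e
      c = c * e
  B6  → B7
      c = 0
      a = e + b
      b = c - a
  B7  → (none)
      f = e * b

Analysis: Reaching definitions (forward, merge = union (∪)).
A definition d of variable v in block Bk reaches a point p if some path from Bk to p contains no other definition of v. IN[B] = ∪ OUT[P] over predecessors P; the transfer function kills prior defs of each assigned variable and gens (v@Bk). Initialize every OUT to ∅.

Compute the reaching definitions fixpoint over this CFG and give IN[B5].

Converged values:
  B0:   IN={a@B0, a@B4, b@B3, c@B5, e@B5}   OUT={a@B0, b@B0, c@B5, e@B5}
  B1:   IN={a@B0, b@B0, c@B5, e@B5}   OUT={a@B0, b@B0, c@B5, e@B5}
  B2:   IN={a@B0, a@B4, b@B0, b@B5, c@B5, e@B5}   OUT={a@B0, a@B4, b@B0, b@B5, c@B5, e@B5}
  B3:   IN={a@B0, a@B4, b@B0, b@B5, c@B5, e@B5}   OUT={a@B0, a@B4, b@B3, c@B5, e@B5}
  B4:   IN={a@B0, a@B4, b@B3, c@B5, e@B5}   OUT={a@B4, b@B4, c@B5, e@B5}
  B5:   IN={a@B4, b@B4, c@B5, e@B5}   OUT={a@B4, b@B5, c@B5, e@B5}
  B6:   IN={a@B4, b@B4, b@B5, c@B5, e@B5}   OUT={a@B6, b@B6, c@B6, e@B5}
  B7:   IN={a@B6, b@B6, c@B6, e@B5}   OUT={a@B6, b@B6, c@B6, e@B5, f@B7}

Merge at B5: IN[B5] = OUT[B4] = {a@B4, b@B4, c@B5, e@B5}

Answer: {a@B4, b@B4, c@B5, e@B5}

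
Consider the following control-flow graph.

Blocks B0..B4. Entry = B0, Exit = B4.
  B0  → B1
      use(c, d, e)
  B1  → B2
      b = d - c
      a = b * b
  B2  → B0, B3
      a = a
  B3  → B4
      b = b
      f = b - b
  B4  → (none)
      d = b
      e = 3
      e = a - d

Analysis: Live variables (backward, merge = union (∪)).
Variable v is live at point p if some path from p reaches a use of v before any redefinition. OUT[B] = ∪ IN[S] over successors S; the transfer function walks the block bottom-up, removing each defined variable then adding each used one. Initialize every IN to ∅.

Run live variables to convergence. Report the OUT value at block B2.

Converged values:
  B0: | IN={c, d, e} | OUT={c, d, e}
  B1: | IN={c, d, e} | OUT={a, b, c, d, e}
  B2: | IN={a, b, c, d, e} | OUT={a, b, c, d, e}
  B3: | IN={a, b} | OUT={a, b}
  B4: | IN={a, b} | OUT={}

Merge at B2: OUT[B2] = IN[B0] ⊔ IN[B3] = {a, b, c, d, e}

Answer: {a, b, c, d, e}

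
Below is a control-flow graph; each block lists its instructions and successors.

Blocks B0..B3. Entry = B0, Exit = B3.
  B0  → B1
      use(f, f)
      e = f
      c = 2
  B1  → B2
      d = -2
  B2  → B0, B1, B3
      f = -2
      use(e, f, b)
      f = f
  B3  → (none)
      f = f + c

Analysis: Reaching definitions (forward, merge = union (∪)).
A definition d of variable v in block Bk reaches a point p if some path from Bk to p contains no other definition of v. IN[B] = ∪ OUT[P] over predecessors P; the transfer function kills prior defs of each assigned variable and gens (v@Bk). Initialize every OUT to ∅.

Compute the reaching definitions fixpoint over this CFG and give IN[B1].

Fixpoint table:
  B0:  IN={c@B0, d@B1, e@B0, f@B2}  OUT={c@B0, d@B1, e@B0, f@B2}
  B1:  IN={c@B0, d@B1, e@B0, f@B2}  OUT={c@B0, d@B1, e@B0, f@B2}
  B2:  IN={c@B0, d@B1, e@B0, f@B2}  OUT={c@B0, d@B1, e@B0, f@B2}
  B3:  IN={c@B0, d@B1, e@B0, f@B2}  OUT={c@B0, d@B1, e@B0, f@B3}

Merge at B1: IN[B1] = OUT[B0] ⊔ OUT[B2] = {c@B0, d@B1, e@B0, f@B2}

Answer: {c@B0, d@B1, e@B0, f@B2}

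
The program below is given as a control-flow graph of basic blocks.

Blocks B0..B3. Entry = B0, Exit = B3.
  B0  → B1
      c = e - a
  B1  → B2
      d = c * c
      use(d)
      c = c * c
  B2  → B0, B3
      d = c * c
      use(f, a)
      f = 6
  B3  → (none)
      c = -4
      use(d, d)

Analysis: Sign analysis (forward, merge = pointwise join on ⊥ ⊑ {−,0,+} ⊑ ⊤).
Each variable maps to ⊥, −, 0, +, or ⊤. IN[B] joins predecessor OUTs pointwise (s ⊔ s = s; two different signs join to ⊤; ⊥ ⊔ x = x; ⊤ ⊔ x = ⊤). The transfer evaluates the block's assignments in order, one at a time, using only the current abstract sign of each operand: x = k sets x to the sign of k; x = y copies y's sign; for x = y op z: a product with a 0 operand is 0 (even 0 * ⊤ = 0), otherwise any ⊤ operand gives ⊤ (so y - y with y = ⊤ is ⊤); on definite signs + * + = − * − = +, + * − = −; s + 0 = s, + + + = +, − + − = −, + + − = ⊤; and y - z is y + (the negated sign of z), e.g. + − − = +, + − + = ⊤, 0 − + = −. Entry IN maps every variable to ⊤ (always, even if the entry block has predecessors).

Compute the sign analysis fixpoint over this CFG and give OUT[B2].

Converged values:
  B0:   IN=(all ⊤)   OUT=(all ⊤)
  B1:   IN=(all ⊤)   OUT=(all ⊤)
  B2:   IN=(all ⊤)   OUT={f:+; rest ⊤}
  B3:   IN={f:+; rest ⊤}   OUT={c:-, f:+; rest ⊤}

Merge at B2: IN[B2] = OUT[B1] = {a: ⊤, b: ⊤, c: ⊤, d: ⊤, e: ⊤, f: ⊤}
Applying B2's transfer function to that IN value gives OUT[B2] (row B2 above).

Answer: {a: ⊤, b: ⊤, c: ⊤, d: ⊤, e: ⊤, f: +}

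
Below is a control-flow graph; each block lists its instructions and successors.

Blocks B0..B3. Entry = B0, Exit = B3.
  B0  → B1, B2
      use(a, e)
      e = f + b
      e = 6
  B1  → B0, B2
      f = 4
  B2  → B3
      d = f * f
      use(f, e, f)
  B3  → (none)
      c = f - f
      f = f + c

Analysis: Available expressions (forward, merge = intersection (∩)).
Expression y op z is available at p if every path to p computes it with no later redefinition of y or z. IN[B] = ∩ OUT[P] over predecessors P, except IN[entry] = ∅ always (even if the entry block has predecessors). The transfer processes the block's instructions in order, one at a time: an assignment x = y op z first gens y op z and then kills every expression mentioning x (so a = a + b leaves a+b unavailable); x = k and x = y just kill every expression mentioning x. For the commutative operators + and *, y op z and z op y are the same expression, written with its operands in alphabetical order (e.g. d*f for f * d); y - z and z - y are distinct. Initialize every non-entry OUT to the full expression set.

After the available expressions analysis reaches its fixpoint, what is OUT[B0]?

Per-block solution:
  B0:  IN={}  OUT={b+f}
  B1:  IN={b+f}  OUT={}
  B2:  IN={}  OUT={f*f}
  B3:  IN={f*f}  OUT={}

Merge at B0 (entry node, so the boundary value {} is joined with the incoming edge(s)): IN[B0] = {} ∩ OUT[B1] = {}
Applying B0's transfer function to that IN value gives OUT[B0] (row B0 above).

Answer: {b+f}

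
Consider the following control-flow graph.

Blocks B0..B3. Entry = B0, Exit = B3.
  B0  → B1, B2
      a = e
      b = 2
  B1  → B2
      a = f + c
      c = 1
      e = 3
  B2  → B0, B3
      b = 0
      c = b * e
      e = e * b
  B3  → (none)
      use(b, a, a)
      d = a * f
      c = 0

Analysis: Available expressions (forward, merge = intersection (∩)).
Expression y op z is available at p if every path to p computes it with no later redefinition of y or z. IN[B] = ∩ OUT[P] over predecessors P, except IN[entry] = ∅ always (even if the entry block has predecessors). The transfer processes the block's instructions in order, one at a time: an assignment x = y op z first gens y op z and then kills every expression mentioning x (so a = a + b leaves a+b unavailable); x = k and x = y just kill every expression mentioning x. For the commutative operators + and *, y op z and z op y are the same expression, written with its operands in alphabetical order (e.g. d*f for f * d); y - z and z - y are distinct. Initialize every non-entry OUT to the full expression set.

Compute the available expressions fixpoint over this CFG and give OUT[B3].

Answer: {a*f}

Derivation:
Per-block solution:
  B0: | IN={} | OUT={}
  B1: | IN={} | OUT={}
  B2: | IN={} | OUT={}
  B3: | IN={} | OUT={a*f}

Merge at B3: IN[B3] = OUT[B2] = {}
Applying B3's transfer function to that IN value gives OUT[B3] (row B3 above).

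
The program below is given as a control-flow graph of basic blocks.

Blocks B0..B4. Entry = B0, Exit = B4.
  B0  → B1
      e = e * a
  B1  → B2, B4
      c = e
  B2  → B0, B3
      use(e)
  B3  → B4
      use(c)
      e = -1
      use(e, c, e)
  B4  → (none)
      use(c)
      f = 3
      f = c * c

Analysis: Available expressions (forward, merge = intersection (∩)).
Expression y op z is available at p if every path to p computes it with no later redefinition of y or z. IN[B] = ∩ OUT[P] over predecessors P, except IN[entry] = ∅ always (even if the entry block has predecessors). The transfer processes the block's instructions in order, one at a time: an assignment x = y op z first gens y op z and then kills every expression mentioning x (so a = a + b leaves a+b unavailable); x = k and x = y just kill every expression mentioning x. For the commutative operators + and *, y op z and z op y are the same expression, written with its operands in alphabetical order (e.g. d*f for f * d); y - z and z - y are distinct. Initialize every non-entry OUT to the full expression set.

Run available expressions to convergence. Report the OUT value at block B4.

Converged values:
  B0:  IN={}  OUT={}
  B1:  IN={}  OUT={}
  B2:  IN={}  OUT={}
  B3:  IN={}  OUT={}
  B4:  IN={}  OUT={c*c}

Merge at B4: IN[B4] = OUT[B1] ∩ OUT[B3] = {}
Applying B4's transfer function to that IN value gives OUT[B4] (row B4 above).

Answer: {c*c}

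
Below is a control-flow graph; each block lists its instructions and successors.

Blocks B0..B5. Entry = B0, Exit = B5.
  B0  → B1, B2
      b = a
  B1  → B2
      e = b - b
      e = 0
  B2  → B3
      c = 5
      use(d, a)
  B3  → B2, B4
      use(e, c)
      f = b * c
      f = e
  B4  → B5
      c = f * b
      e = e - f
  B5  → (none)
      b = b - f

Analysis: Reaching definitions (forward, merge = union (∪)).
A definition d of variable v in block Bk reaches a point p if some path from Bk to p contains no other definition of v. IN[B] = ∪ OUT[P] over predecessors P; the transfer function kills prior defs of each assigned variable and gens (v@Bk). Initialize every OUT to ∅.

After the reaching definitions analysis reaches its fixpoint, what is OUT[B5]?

Answer: {b@B5, c@B4, e@B4, f@B3}

Trace:
Fixpoint table:
  B0: | IN={} | OUT={b@B0}
  B1: | IN={b@B0} | OUT={b@B0, e@B1}
  B2: | IN={b@B0, c@B2, e@B1, f@B3} | OUT={b@B0, c@B2, e@B1, f@B3}
  B3: | IN={b@B0, c@B2, e@B1, f@B3} | OUT={b@B0, c@B2, e@B1, f@B3}
  B4: | IN={b@B0, c@B2, e@B1, f@B3} | OUT={b@B0, c@B4, e@B4, f@B3}
  B5: | IN={b@B0, c@B4, e@B4, f@B3} | OUT={b@B5, c@B4, e@B4, f@B3}

Merge at B5: IN[B5] = OUT[B4] = {b@B0, c@B4, e@B4, f@B3}
Applying B5's transfer function to that IN value gives OUT[B5] (row B5 above).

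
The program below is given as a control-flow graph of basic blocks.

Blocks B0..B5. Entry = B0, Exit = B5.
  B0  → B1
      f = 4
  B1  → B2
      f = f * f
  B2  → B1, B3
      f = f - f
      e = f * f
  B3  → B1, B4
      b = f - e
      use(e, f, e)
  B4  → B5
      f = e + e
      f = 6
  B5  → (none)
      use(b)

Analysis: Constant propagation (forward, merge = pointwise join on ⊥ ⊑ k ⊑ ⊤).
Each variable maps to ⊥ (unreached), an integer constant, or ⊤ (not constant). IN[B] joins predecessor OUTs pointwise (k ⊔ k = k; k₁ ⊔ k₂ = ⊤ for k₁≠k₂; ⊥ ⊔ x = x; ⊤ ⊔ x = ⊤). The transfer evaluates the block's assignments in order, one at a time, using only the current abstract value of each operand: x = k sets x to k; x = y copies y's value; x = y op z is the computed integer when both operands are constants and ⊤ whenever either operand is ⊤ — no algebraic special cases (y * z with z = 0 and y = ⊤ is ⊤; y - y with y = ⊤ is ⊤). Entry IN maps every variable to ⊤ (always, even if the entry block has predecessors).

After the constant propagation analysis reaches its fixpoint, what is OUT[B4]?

Answer: {a: ⊤, b: ⊤, c: ⊤, d: ⊤, e: ⊤, f: 6}

Trace:
Fixpoint table:
  B0:  IN=(all ⊤)  OUT={f:4; rest ⊤}
  B1:  IN=(all ⊤)  OUT=(all ⊤)
  B2:  IN=(all ⊤)  OUT=(all ⊤)
  B3:  IN=(all ⊤)  OUT=(all ⊤)
  B4:  IN=(all ⊤)  OUT={f:6; rest ⊤}
  B5:  IN={f:6; rest ⊤}  OUT={f:6; rest ⊤}

Merge at B4: IN[B4] = OUT[B3] = {a: ⊤, b: ⊤, c: ⊤, d: ⊤, e: ⊤, f: ⊤}
Applying B4's transfer function to that IN value gives OUT[B4] (row B4 above).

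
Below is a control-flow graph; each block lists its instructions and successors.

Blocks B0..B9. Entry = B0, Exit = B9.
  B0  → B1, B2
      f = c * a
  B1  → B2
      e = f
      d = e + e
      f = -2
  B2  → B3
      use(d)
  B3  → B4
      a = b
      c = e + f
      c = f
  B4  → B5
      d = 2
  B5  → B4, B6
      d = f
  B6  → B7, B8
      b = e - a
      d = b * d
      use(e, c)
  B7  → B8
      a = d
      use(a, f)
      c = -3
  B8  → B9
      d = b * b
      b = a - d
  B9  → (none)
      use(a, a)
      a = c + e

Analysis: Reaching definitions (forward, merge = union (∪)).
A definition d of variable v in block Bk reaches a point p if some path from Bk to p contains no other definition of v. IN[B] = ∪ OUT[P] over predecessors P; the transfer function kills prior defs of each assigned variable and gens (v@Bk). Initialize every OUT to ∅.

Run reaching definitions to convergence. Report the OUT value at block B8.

Answer: {a@B3, a@B7, b@B8, c@B3, c@B7, d@B8, e@B1, f@B0, f@B1}

Trace:
Per-block solution:
  B0:  IN={}  OUT={f@B0}
  B1:  IN={f@B0}  OUT={d@B1, e@B1, f@B1}
  B2:  IN={d@B1, e@B1, f@B0, f@B1}  OUT={d@B1, e@B1, f@B0, f@B1}
  B3:  IN={d@B1, e@B1, f@B0, f@B1}  OUT={a@B3, c@B3, d@B1, e@B1, f@B0, f@B1}
  B4:  IN={a@B3, c@B3, d@B1, d@B5, e@B1, f@B0, f@B1}  OUT={a@B3, c@B3, d@B4, e@B1, f@B0, f@B1}
  B5:  IN={a@B3, c@B3, d@B4, e@B1, f@B0, f@B1}  OUT={a@B3, c@B3, d@B5, e@B1, f@B0, f@B1}
  B6:  IN={a@B3, c@B3, d@B5, e@B1, f@B0, f@B1}  OUT={a@B3, b@B6, c@B3, d@B6, e@B1, f@B0, f@B1}
  B7:  IN={a@B3, b@B6, c@B3, d@B6, e@B1, f@B0, f@B1}  OUT={a@B7, b@B6, c@B7, d@B6, e@B1, f@B0, f@B1}
  B8:  IN={a@B3, a@B7, b@B6, c@B3, c@B7, d@B6, e@B1, f@B0, f@B1}  OUT={a@B3, a@B7, b@B8, c@B3, c@B7, d@B8, e@B1, f@B0, f@B1}
  B9:  IN={a@B3, a@B7, b@B8, c@B3, c@B7, d@B8, e@B1, f@B0, f@B1}  OUT={a@B9, b@B8, c@B3, c@B7, d@B8, e@B1, f@B0, f@B1}

Merge at B8: IN[B8] = OUT[B6] ⊔ OUT[B7] = {a@B3, a@B7, b@B6, c@B3, c@B7, d@B6, e@B1, f@B0, f@B1}
Applying B8's transfer function to that IN value gives OUT[B8] (row B8 above).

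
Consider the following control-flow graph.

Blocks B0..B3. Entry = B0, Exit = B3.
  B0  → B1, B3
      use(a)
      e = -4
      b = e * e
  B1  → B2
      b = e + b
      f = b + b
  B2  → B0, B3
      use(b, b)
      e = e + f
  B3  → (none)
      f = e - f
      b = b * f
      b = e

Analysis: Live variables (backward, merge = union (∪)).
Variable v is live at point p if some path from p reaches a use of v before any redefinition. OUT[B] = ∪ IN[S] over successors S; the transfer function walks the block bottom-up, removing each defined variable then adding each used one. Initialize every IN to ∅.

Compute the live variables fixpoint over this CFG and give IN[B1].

Answer: {a, b, e}

Working:
Converged values:
  B0:   IN={a, f}   OUT={a, b, e, f}
  B1:   IN={a, b, e}   OUT={a, b, e, f}
  B2:   IN={a, b, e, f}   OUT={a, b, e, f}
  B3:   IN={b, e, f}   OUT={}

Merge at B1: OUT[B1] = IN[B2] = {a, b, e, f}
Applying B1's transfer function to that OUT value gives IN[B1] (row B1 above).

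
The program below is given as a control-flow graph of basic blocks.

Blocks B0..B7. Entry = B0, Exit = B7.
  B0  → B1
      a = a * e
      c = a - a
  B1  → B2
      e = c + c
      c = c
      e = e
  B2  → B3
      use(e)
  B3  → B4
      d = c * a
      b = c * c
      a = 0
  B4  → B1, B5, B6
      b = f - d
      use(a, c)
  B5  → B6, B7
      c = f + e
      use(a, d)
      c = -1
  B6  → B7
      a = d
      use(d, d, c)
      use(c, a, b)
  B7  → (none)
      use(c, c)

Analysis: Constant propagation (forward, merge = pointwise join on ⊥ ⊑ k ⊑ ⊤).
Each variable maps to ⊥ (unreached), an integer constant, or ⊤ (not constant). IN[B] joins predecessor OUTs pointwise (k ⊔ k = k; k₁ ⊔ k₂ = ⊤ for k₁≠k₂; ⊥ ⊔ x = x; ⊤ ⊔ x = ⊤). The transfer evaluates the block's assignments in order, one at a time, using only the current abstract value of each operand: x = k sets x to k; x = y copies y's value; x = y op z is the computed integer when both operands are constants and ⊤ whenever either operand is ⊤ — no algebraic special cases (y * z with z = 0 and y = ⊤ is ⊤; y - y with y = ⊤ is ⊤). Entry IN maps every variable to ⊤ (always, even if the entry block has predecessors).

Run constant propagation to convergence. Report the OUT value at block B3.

Fixpoint table:
  B0: | IN=(all ⊤) | OUT=(all ⊤)
  B1: | IN=(all ⊤) | OUT=(all ⊤)
  B2: | IN=(all ⊤) | OUT=(all ⊤)
  B3: | IN=(all ⊤) | OUT={a:0; rest ⊤}
  B4: | IN={a:0; rest ⊤} | OUT={a:0; rest ⊤}
  B5: | IN={a:0; rest ⊤} | OUT={a:0, c:-1; rest ⊤}
  B6: | IN={a:0; rest ⊤} | OUT=(all ⊤)
  B7: | IN=(all ⊤) | OUT=(all ⊤)

Merge at B3: IN[B3] = OUT[B2] = {a: ⊤, b: ⊤, c: ⊤, d: ⊤, e: ⊤, f: ⊤}
Applying B3's transfer function to that IN value gives OUT[B3] (row B3 above).

Answer: {a: 0, b: ⊤, c: ⊤, d: ⊤, e: ⊤, f: ⊤}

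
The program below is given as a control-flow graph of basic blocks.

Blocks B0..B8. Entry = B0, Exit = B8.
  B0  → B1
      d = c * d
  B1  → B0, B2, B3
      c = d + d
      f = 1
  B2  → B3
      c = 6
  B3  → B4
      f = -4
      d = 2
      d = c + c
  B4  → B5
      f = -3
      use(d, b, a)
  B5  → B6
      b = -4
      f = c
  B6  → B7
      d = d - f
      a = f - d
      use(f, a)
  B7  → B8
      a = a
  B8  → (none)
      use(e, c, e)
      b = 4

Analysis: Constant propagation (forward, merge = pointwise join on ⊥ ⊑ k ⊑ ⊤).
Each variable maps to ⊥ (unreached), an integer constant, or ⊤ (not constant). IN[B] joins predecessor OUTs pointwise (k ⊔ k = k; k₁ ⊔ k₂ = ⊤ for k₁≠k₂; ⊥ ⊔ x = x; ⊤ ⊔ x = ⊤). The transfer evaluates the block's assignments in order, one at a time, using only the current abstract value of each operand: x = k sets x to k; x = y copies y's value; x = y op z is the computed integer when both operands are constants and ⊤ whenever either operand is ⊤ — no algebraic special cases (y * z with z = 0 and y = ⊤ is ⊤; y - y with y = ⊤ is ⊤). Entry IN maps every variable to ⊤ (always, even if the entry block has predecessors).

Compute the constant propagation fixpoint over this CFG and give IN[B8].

Per-block solution:
  B0: | IN=(all ⊤) | OUT=(all ⊤)
  B1: | IN=(all ⊤) | OUT={f:1; rest ⊤}
  B2: | IN={f:1; rest ⊤} | OUT={c:6, f:1; rest ⊤}
  B3: | IN={f:1; rest ⊤} | OUT={f:-4; rest ⊤}
  B4: | IN={f:-4; rest ⊤} | OUT={f:-3; rest ⊤}
  B5: | IN={f:-3; rest ⊤} | OUT={b:-4; rest ⊤}
  B6: | IN={b:-4; rest ⊤} | OUT={b:-4; rest ⊤}
  B7: | IN={b:-4; rest ⊤} | OUT={b:-4; rest ⊤}
  B8: | IN={b:-4; rest ⊤} | OUT={b:4; rest ⊤}

Merge at B8: IN[B8] = OUT[B7] = {a: ⊤, b: -4, c: ⊤, d: ⊤, e: ⊤, f: ⊤}

Answer: {a: ⊤, b: -4, c: ⊤, d: ⊤, e: ⊤, f: ⊤}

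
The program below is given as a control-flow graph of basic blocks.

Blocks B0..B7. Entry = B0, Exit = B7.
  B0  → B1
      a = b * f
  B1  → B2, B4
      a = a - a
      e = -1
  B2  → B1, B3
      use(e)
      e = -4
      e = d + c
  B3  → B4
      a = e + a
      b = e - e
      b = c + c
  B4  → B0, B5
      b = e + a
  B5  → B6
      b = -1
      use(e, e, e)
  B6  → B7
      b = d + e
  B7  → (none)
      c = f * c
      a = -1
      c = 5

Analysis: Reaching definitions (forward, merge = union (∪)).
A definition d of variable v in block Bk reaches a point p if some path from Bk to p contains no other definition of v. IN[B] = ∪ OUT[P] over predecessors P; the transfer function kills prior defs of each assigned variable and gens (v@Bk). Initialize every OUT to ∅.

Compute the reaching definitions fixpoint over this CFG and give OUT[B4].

Answer: {a@B1, a@B3, b@B4, e@B1, e@B2}

Trace:
Per-block solution:
  B0:  IN={a@B1, a@B3, b@B4, e@B1, e@B2}  OUT={a@B0, b@B4, e@B1, e@B2}
  B1:  IN={a@B0, a@B1, b@B4, e@B1, e@B2}  OUT={a@B1, b@B4, e@B1}
  B2:  IN={a@B1, b@B4, e@B1}  OUT={a@B1, b@B4, e@B2}
  B3:  IN={a@B1, b@B4, e@B2}  OUT={a@B3, b@B3, e@B2}
  B4:  IN={a@B1, a@B3, b@B3, b@B4, e@B1, e@B2}  OUT={a@B1, a@B3, b@B4, e@B1, e@B2}
  B5:  IN={a@B1, a@B3, b@B4, e@B1, e@B2}  OUT={a@B1, a@B3, b@B5, e@B1, e@B2}
  B6:  IN={a@B1, a@B3, b@B5, e@B1, e@B2}  OUT={a@B1, a@B3, b@B6, e@B1, e@B2}
  B7:  IN={a@B1, a@B3, b@B6, e@B1, e@B2}  OUT={a@B7, b@B6, c@B7, e@B1, e@B2}

Merge at B4: IN[B4] = OUT[B1] ⊔ OUT[B3] = {a@B1, a@B3, b@B3, b@B4, e@B1, e@B2}
Applying B4's transfer function to that IN value gives OUT[B4] (row B4 above).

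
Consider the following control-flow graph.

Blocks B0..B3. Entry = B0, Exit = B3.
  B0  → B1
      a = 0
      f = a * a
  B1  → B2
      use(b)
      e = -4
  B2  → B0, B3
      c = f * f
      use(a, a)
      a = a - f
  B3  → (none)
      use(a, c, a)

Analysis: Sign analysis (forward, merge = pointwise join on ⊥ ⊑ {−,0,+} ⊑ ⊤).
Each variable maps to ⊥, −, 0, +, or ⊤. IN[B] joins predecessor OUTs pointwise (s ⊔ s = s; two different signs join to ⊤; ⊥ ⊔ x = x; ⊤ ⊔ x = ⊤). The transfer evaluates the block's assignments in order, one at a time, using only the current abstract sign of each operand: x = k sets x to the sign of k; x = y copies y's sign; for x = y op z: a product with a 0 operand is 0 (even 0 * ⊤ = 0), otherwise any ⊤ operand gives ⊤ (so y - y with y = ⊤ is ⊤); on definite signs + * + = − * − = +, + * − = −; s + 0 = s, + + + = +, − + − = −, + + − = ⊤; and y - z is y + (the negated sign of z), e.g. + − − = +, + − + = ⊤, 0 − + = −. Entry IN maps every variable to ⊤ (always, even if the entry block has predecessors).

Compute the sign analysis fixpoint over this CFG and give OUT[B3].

Fixpoint table:
  B0: | IN=(all ⊤) | OUT={a:0, f:0; rest ⊤}
  B1: | IN={a:0, f:0; rest ⊤} | OUT={a:0, e:-, f:0; rest ⊤}
  B2: | IN={a:0, e:-, f:0; rest ⊤} | OUT={a:0, c:0, e:-, f:0; rest ⊤}
  B3: | IN={a:0, c:0, e:-, f:0; rest ⊤} | OUT={a:0, c:0, e:-, f:0; rest ⊤}

Merge at B3: IN[B3] = OUT[B2] = {a: 0, b: ⊤, c: 0, d: ⊤, e: -, f: 0}
Applying B3's transfer function to that IN value gives OUT[B3] (row B3 above).

Answer: {a: 0, b: ⊤, c: 0, d: ⊤, e: -, f: 0}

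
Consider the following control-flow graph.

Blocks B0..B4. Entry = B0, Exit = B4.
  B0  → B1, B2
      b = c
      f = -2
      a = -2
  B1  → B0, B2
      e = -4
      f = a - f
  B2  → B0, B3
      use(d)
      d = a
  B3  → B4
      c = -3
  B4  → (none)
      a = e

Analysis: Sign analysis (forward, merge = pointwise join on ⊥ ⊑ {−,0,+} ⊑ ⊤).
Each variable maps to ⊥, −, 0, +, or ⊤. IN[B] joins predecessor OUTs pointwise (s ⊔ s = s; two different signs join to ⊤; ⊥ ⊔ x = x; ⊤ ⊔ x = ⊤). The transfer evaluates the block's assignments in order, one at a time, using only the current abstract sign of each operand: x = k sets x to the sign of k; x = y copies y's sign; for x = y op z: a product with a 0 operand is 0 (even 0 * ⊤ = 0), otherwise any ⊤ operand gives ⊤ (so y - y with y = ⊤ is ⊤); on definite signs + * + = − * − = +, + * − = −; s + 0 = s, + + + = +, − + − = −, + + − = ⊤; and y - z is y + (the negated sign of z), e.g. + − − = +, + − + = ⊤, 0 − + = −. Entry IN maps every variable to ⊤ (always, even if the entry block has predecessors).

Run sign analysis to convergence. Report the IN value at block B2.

Answer: {a: -, b: ⊤, c: ⊤, d: ⊤, e: ⊤, f: ⊤}

Working:
Per-block solution:
  B0: | IN=(all ⊤) | OUT={a:-, f:-; rest ⊤}
  B1: | IN={a:-, f:-; rest ⊤} | OUT={a:-, e:-; rest ⊤}
  B2: | IN={a:-; rest ⊤} | OUT={a:-, d:-; rest ⊤}
  B3: | IN={a:-, d:-; rest ⊤} | OUT={a:-, c:-, d:-; rest ⊤}
  B4: | IN={a:-, c:-, d:-; rest ⊤} | OUT={c:-, d:-; rest ⊤}

Merge at B2: IN[B2] = OUT[B0] ⊔ OUT[B1] = {a: -, b: ⊤, c: ⊤, d: ⊤, e: ⊤, f: ⊤}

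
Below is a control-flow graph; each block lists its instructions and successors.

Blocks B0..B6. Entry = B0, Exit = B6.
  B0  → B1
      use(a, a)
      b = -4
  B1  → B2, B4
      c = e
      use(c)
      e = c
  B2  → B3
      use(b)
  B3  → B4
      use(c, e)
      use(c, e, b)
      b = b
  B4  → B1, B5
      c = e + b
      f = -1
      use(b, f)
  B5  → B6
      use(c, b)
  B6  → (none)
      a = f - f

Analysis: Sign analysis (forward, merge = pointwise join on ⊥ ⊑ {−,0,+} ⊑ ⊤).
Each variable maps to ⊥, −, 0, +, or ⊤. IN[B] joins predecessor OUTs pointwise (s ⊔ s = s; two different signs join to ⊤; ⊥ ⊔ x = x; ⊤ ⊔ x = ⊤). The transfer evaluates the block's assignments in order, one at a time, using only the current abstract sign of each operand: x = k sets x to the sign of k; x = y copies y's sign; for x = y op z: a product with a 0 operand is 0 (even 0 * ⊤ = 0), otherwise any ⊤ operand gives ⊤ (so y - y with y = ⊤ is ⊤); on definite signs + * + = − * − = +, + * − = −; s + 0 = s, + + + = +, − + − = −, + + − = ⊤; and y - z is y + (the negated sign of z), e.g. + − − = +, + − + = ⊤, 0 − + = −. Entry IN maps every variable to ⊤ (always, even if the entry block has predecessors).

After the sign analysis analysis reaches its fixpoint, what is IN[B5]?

Answer: {a: ⊤, b: -, c: ⊤, d: ⊤, e: ⊤, f: -}

Working:
Per-block solution:
  B0:   IN=(all ⊤)   OUT={b:-; rest ⊤}
  B1:   IN={b:-; rest ⊤}   OUT={b:-; rest ⊤}
  B2:   IN={b:-; rest ⊤}   OUT={b:-; rest ⊤}
  B3:   IN={b:-; rest ⊤}   OUT={b:-; rest ⊤}
  B4:   IN={b:-; rest ⊤}   OUT={b:-, f:-; rest ⊤}
  B5:   IN={b:-, f:-; rest ⊤}   OUT={b:-, f:-; rest ⊤}
  B6:   IN={b:-, f:-; rest ⊤}   OUT={b:-, f:-; rest ⊤}

Merge at B5: IN[B5] = OUT[B4] = {a: ⊤, b: -, c: ⊤, d: ⊤, e: ⊤, f: -}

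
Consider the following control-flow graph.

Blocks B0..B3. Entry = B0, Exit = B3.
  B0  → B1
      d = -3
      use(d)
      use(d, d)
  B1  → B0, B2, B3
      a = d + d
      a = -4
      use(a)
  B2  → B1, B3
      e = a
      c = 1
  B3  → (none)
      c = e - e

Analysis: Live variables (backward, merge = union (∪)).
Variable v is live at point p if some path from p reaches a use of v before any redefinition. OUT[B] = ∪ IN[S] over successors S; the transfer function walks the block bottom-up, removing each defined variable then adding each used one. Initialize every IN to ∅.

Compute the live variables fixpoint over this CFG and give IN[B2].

Converged values:
  B0:  IN={e}  OUT={d, e}
  B1:  IN={d, e}  OUT={a, d, e}
  B2:  IN={a, d}  OUT={d, e}
  B3:  IN={e}  OUT={}

Merge at B2: OUT[B2] = IN[B1] ⊔ IN[B3] = {d, e}
Applying B2's transfer function to that OUT value gives IN[B2] (row B2 above).

Answer: {a, d}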